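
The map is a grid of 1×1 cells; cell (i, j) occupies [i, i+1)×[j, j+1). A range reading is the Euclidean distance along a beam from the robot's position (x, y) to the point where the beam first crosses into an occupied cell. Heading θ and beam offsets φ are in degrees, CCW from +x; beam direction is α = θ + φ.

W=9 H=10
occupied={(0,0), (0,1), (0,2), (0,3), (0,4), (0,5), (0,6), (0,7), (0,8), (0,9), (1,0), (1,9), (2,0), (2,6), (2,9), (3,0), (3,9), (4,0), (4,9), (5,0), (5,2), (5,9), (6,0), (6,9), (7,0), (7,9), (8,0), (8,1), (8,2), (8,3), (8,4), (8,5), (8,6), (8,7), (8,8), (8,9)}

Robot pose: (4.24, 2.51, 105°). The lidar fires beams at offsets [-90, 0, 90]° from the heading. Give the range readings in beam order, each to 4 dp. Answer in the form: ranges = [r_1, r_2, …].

ranges = [0.7868, 6.7189, 3.3543]

beam 1: φ=-90°, α=15°
  direction (0.9659, 0.2588); cell (4,2); t to first gridline: x 0.7868, y 1.8932 (then +1.0353 / +3.8637)
    (5,2) via x @ 0.7868  # hit
  → r_1 = 0.7868
beam 2: φ=0°, α=105°
  direction (-0.2588, 0.9659); cell (4,2); t to first gridline: x 0.9273, y 0.5073 (then +3.8637 / +1.0353)
    (4,3) via y @ 0.5073
    (3,3) via x @ 0.9273
    (3,4) via y @ 1.5426
    (3,5) via y @ 2.5778
    (3,6) via y @ 3.6131
    (3,7) via y @ 4.6484
    (2,7) via x @ 4.7910
    (2,8) via y @ 5.6837
    (2,9) via y @ 6.7189  # hit
  → r_2 = 6.7189
beam 3: φ=90°, α=195°
  direction (-0.9659, -0.2588); cell (4,2); t to first gridline: x 0.2485, y 1.9705 (then +1.0353 / +3.8637)
    (3,2) via x @ 0.2485
    (2,2) via x @ 1.2837
    (2,1) via y @ 1.9705
    (1,1) via x @ 2.3190
    (0,1) via x @ 3.3543  # hit
  → r_3 = 3.3543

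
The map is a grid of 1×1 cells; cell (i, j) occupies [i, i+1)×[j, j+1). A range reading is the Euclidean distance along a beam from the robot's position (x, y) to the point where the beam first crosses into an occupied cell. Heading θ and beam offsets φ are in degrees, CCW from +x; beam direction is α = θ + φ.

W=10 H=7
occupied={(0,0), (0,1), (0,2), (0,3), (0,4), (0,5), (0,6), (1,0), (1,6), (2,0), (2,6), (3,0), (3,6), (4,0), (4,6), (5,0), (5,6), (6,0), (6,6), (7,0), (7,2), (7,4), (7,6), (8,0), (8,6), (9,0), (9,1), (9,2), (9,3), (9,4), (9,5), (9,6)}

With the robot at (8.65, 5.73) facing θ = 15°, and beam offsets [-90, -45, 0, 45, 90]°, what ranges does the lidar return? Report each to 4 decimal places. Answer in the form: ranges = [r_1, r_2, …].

beam 1: φ=-90°, α=285°
  direction (0.2588, -0.9659); cell (8,5); t to first gridline: x 1.3523, y 0.7558 (then +3.8637 / +1.0353)
    (8,4) via y @ 0.7558
    (9,4) via x @ 1.3523  # hit
  → r_1 = 1.3523
beam 2: φ=-45°, α=330°
  direction (0.8660, -0.5000); cell (8,5); t to first gridline: x 0.4041, y 1.4600 (then +1.1547 / +2.0000)
    (9,5) via x @ 0.4041  # hit
  → r_2 = 0.4041
beam 3: φ=0°, α=15°
  direction (0.9659, 0.2588); cell (8,5); t to first gridline: x 0.3623, y 1.0432 (then +1.0353 / +3.8637)
    (9,5) via x @ 0.3623  # hit
  → r_3 = 0.3623
beam 4: φ=45°, α=60°
  direction (0.5000, 0.8660); cell (8,5); t to first gridline: x 0.7000, y 0.3118 (then +2.0000 / +1.1547)
    (8,6) via y @ 0.3118  # hit
  → r_4 = 0.3118
beam 5: φ=90°, α=105°
  direction (-0.2588, 0.9659); cell (8,5); t to first gridline: x 2.5114, y 0.2795 (then +3.8637 / +1.0353)
    (8,6) via y @ 0.2795  # hit
  → r_5 = 0.2795

ranges = [1.3523, 0.4041, 0.3623, 0.3118, 0.2795]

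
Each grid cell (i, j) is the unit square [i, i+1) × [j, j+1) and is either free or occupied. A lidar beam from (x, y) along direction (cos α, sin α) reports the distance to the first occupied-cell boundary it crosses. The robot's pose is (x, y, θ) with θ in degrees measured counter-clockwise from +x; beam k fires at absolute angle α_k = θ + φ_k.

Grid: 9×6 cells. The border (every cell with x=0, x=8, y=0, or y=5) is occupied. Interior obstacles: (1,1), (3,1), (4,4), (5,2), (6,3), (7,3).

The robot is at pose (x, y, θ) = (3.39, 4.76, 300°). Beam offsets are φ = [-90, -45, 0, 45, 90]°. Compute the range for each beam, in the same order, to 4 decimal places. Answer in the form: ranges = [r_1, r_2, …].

beam 1: φ=-90°, α=210°
  cosα=-0.8660 sinα=-0.5000 | (3,4) | tMaxX 0.4503 tMaxY 1.5200 | tΔX 1.1547 tΔY 2.0000
    t=0.4503 [x] (2,4)
    t=1.5200 [y] (2,3)
    t=1.6050 [x] (1,3)
    t=2.7597 [x] (0,3) — stop
  → r_1 = 2.7597
beam 2: φ=-45°, α=255°
  cosα=-0.2588 sinα=-0.9659 | (3,4) | tMaxX 1.5068 tMaxY 0.7868 | tΔX 3.8637 tΔY 1.0353
    t=0.7868 [y] (3,3)
    t=1.5068 [x] (2,3)
    t=1.8221 [y] (2,2)
    t=2.8574 [y] (2,1)
    t=3.8926 [y] (2,0) — stop
  → r_2 = 3.8926
beam 3: φ=0°, α=300°
  cosα=0.5000 sinα=-0.8660 | (3,4) | tMaxX 1.2200 tMaxY 0.8776 | tΔX 2.0000 tΔY 1.1547
    t=0.8776 [y] (3,3)
    t=1.2200 [x] (4,3)
    t=2.0323 [y] (4,2)
    t=3.1870 [y] (4,1)
    t=3.2200 [x] (5,1)
    t=4.3417 [y] (5,0) — stop
  → r_3 = 4.3417
beam 4: φ=45°, α=345°
  cosα=0.9659 sinα=-0.2588 | (3,4) | tMaxX 0.6315 tMaxY 2.9364 | tΔX 1.0353 tΔY 3.8637
    t=0.6315 [x] (4,4) — stop
  → r_4 = 0.6315
beam 5: φ=90°, α=30°
  cosα=0.8660 sinα=0.5000 | (3,4) | tMaxX 0.7044 tMaxY 0.4800 | tΔX 1.1547 tΔY 2.0000
    t=0.4800 [y] (3,5) — stop
  → r_5 = 0.4800

ranges = [2.7597, 3.8926, 4.3417, 0.6315, 0.4800]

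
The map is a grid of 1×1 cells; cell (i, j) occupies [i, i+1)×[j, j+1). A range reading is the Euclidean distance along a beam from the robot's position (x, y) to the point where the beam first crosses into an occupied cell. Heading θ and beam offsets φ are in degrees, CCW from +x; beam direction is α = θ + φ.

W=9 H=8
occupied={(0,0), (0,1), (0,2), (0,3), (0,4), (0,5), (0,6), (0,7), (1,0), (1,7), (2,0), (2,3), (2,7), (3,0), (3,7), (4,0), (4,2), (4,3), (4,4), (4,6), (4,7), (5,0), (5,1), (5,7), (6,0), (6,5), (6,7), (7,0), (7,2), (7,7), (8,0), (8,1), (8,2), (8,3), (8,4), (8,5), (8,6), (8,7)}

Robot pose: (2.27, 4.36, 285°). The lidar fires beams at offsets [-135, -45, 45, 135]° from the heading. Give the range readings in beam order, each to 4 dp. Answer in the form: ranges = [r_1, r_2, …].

ranges = [1.4665, 0.4157, 0.7200, 3.0484]

beam 1: φ=-135°, α=150°
  direction (-0.8660, 0.5000); cell (2,4); t to first gridline: x 0.3118, y 1.2800 (then +1.1547 / +2.0000)
    (1,4) via x @ 0.3118
    (1,5) via y @ 1.2800
    (0,5) via x @ 1.4665  # hit
  → r_1 = 1.4665
beam 2: φ=-45°, α=240°
  direction (-0.5000, -0.8660); cell (2,4); t to first gridline: x 0.5400, y 0.4157 (then +2.0000 / +1.1547)
    (2,3) via y @ 0.4157  # hit
  → r_2 = 0.4157
beam 3: φ=45°, α=330°
  direction (0.8660, -0.5000); cell (2,4); t to first gridline: x 0.8429, y 0.7200 (then +1.1547 / +2.0000)
    (2,3) via y @ 0.7200  # hit
  → r_3 = 0.7200
beam 4: φ=135°, α=60°
  direction (0.5000, 0.8660); cell (2,4); t to first gridline: x 1.4600, y 0.7390 (then +2.0000 / +1.1547)
    (2,5) via y @ 0.7390
    (3,5) via x @ 1.4600
    (3,6) via y @ 1.8937
    (3,7) via y @ 3.0484  # hit
  → r_4 = 3.0484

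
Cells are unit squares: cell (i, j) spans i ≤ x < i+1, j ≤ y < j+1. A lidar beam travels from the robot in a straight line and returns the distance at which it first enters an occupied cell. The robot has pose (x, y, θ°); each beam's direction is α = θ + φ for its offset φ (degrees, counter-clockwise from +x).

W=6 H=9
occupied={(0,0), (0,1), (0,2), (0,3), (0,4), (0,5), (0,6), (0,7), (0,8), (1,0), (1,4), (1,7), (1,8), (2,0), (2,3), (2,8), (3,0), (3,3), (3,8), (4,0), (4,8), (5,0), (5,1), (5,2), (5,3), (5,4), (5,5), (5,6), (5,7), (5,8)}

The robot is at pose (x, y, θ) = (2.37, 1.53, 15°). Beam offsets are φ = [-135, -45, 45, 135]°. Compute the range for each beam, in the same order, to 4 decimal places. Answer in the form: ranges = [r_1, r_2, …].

ranges = [0.6120, 1.0600, 1.6974, 1.5819]

beam 1: φ=-135°, α=240°
  dir = (cos 240°, sin 240°) = (-0.5000, -0.8660); from cell (2,1)
  next x-line at t=0.7400, next y-line at t=0.6120; Δt_x=2.0000, Δt_y=1.1547
    y: enter (2,0) at t=0.6120 ← occupied
  → r_1 = 0.6120
beam 2: φ=-45°, α=330°
  dir = (cos 330°, sin 330°) = (0.8660, -0.5000); from cell (2,1)
  next x-line at t=0.7275, next y-line at t=1.0600; Δt_x=1.1547, Δt_y=2.0000
    x: enter (3,1) at t=0.7275
    y: enter (3,0) at t=1.0600 ← occupied
  → r_2 = 1.0600
beam 3: φ=45°, α=60°
  dir = (cos 60°, sin 60°) = (0.5000, 0.8660); from cell (2,1)
  next x-line at t=1.2600, next y-line at t=0.5427; Δt_x=2.0000, Δt_y=1.1547
    y: enter (2,2) at t=0.5427
    x: enter (3,2) at t=1.2600
    y: enter (3,3) at t=1.6974 ← occupied
  → r_3 = 1.6974
beam 4: φ=135°, α=150°
  dir = (cos 150°, sin 150°) = (-0.8660, 0.5000); from cell (2,1)
  next x-line at t=0.4272, next y-line at t=0.9400; Δt_x=1.1547, Δt_y=2.0000
    x: enter (1,1) at t=0.4272
    y: enter (1,2) at t=0.9400
    x: enter (0,2) at t=1.5819 ← occupied
  → r_4 = 1.5819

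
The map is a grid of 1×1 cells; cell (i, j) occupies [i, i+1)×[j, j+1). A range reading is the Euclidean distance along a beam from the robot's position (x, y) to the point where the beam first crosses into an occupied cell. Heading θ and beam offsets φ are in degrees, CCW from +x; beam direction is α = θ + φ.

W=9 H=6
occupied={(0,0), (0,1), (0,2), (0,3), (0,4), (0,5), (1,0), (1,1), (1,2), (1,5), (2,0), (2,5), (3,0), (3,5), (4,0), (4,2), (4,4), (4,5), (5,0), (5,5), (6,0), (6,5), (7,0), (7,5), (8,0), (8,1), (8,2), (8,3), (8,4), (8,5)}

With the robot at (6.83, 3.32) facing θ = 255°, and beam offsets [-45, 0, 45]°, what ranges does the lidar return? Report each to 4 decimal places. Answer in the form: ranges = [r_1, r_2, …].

ranges = [2.1131, 2.4018, 2.3400]

beam 1: φ=-45°, α=210°
  dir = (cos 210°, sin 210°) = (-0.8660, -0.5000); from cell (6,3)
  next x-line at t=0.9584, next y-line at t=0.6400; Δt_x=1.1547, Δt_y=2.0000
    y: enter (6,2) at t=0.6400
    x: enter (5,2) at t=0.9584
    x: enter (4,2) at t=2.1131 ← occupied
  → r_1 = 2.1131
beam 2: φ=0°, α=255°
  dir = (cos 255°, sin 255°) = (-0.2588, -0.9659); from cell (6,3)
  next x-line at t=3.2069, next y-line at t=0.3313; Δt_x=3.8637, Δt_y=1.0353
    y: enter (6,2) at t=0.3313
    y: enter (6,1) at t=1.3666
    y: enter (6,0) at t=2.4018 ← occupied
  → r_2 = 2.4018
beam 3: φ=45°, α=300°
  dir = (cos 300°, sin 300°) = (0.5000, -0.8660); from cell (6,3)
  next x-line at t=0.3400, next y-line at t=0.3695; Δt_x=2.0000, Δt_y=1.1547
    x: enter (7,3) at t=0.3400
    y: enter (7,2) at t=0.3695
    y: enter (7,1) at t=1.5242
    x: enter (8,1) at t=2.3400 ← occupied
  → r_3 = 2.3400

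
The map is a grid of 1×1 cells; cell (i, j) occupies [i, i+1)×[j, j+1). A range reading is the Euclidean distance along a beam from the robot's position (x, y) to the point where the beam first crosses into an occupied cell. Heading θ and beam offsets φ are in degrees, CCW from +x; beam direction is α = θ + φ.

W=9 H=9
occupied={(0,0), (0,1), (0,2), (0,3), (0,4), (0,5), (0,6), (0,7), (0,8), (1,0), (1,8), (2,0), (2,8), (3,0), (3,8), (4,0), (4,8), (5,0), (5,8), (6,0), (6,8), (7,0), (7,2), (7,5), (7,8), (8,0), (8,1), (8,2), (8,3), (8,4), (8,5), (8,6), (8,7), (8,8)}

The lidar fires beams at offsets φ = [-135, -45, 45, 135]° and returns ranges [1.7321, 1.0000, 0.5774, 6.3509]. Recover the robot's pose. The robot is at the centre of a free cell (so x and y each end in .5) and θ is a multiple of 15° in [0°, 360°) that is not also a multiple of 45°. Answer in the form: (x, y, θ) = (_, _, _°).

Enumerate (i+0.5, j+0.5, θ) over the 47 free cells and 16 admissible headings. For each, cast all 4 beams and compare to the given ranges.
  (3.5, 4.5, 345°): beam 1 = 2.8868 ≠ 1.7321 ✗
  (4.5, 7.5, 300°): beam 1 = 1.9319 ≠ 1.7321 ✗
  (3.5, 2.5, 255°): beam 1 = 5.0000 ≠ 1.7321 ✗
  (6.5, 4.5, 300°): beam 1 = 5.6940 ≠ 1.7321 ✗
  …
  (6.5, 7.5, 75°): r_1=1.7321, r_2=1.0000, r_3=0.5774, r_4=6.3509 — all match ✓
Unique over the lattice → pose = (6.5, 7.5, 75°).

(x, y, θ) = (6.5, 7.5, 75°)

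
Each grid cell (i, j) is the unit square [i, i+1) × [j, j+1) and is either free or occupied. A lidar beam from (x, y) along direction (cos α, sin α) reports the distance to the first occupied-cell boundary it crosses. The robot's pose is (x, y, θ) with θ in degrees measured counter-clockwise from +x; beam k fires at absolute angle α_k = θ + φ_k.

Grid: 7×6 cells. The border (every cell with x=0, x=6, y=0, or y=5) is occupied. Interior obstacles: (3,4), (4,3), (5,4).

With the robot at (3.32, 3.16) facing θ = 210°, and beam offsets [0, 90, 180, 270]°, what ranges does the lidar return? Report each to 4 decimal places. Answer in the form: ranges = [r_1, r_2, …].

ranges = [2.6789, 2.4942, 0.7852, 2.1246]

beam 1: φ=0°, α=210°
  d=(-0.8660,-0.5000)  start (3,3)  tX=0.3695 tY=0.3200  stride 1/|dx|=1.1547 1/|dy|=2.0000
    cross y-line → (3,2), t=0.3200
    cross x-line → (2,2), t=0.3695
    cross x-line → (1,2), t=1.5242
    cross y-line → (1,1), t=2.3200
    cross x-line → (0,1), t=2.6789 (wall)
  → r_1 = 2.6789
beam 2: φ=90°, α=300°
  d=(0.5000,-0.8660)  start (3,3)  tX=1.3600 tY=0.1848  stride 1/|dx|=2.0000 1/|dy|=1.1547
    cross y-line → (3,2), t=0.1848
    cross y-line → (3,1), t=1.3395
    cross x-line → (4,1), t=1.3600
    cross y-line → (4,0), t=2.4942 (wall)
  → r_2 = 2.4942
beam 3: φ=180°, α=30°
  d=(0.8660,0.5000)  start (3,3)  tX=0.7852 tY=1.6800  stride 1/|dx|=1.1547 1/|dy|=2.0000
    cross x-line → (4,3), t=0.7852 (wall)
  → r_3 = 0.7852
beam 4: φ=270°, α=120°
  d=(-0.5000,0.8660)  start (3,3)  tX=0.6400 tY=0.9699  stride 1/|dx|=2.0000 1/|dy|=1.1547
    cross x-line → (2,3), t=0.6400
    cross y-line → (2,4), t=0.9699
    cross y-line → (2,5), t=2.1246 (wall)
  → r_4 = 2.1246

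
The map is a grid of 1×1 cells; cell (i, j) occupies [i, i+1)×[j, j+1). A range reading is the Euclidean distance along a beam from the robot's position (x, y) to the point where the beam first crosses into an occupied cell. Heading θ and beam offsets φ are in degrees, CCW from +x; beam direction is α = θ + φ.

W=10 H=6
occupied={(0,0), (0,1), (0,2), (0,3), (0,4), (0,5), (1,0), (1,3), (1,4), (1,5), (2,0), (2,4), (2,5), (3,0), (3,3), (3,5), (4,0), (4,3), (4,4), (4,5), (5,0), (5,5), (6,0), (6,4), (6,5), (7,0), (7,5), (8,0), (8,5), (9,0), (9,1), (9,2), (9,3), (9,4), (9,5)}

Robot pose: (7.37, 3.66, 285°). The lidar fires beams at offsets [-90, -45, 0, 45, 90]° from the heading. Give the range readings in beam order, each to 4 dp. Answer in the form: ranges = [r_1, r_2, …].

ranges = [2.4536, 3.0715, 2.7538, 1.8822, 1.6875]

beam 1: φ=-90°, α=195°
  cosα=-0.9659 sinα=-0.2588 | (7,3) | tMaxX 0.3831 tMaxY 2.5500 | tΔX 1.0353 tΔY 3.8637
    t=0.3831 [x] (6,3)
    t=1.4183 [x] (5,3)
    t=2.4536 [x] (4,3) — stop
  → r_1 = 2.4536
beam 2: φ=-45°, α=240°
  cosα=-0.5000 sinα=-0.8660 | (7,3) | tMaxX 0.7400 tMaxY 0.7621 | tΔX 2.0000 tΔY 1.1547
    t=0.7400 [x] (6,3)
    t=0.7621 [y] (6,2)
    t=1.9168 [y] (6,1)
    t=2.7400 [x] (5,1)
    t=3.0715 [y] (5,0) — stop
  → r_2 = 3.0715
beam 3: φ=0°, α=285°
  cosα=0.2588 sinα=-0.9659 | (7,3) | tMaxX 2.4341 tMaxY 0.6833 | tΔX 3.8637 tΔY 1.0353
    t=0.6833 [y] (7,2)
    t=1.7186 [y] (7,1)
    t=2.4341 [x] (8,1)
    t=2.7538 [y] (8,0) — stop
  → r_3 = 2.7538
beam 4: φ=45°, α=330°
  cosα=0.8660 sinα=-0.5000 | (7,3) | tMaxX 0.7275 tMaxY 1.3200 | tΔX 1.1547 tΔY 2.0000
    t=0.7275 [x] (8,3)
    t=1.3200 [y] (8,2)
    t=1.8822 [x] (9,2) — stop
  → r_4 = 1.8822
beam 5: φ=90°, α=15°
  cosα=0.9659 sinα=0.2588 | (7,3) | tMaxX 0.6522 tMaxY 1.3137 | tΔX 1.0353 tΔY 3.8637
    t=0.6522 [x] (8,3)
    t=1.3137 [y] (8,4)
    t=1.6875 [x] (9,4) — stop
  → r_5 = 1.6875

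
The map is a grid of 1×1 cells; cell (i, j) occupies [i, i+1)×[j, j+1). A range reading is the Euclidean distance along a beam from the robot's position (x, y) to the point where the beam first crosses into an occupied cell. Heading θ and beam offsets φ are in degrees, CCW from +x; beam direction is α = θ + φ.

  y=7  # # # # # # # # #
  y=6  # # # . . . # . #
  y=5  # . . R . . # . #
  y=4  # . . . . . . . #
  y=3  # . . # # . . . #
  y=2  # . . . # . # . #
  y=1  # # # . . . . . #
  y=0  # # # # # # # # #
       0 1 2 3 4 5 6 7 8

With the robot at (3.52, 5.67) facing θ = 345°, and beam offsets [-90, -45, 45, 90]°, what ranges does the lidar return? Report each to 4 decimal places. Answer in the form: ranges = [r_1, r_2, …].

ranges = [1.7289, 1.9283, 2.6600, 1.3769]

beam 1: φ=-90°, α=255°
  dir = (cos 255°, sin 255°) = (-0.2588, -0.9659); from cell (3,5)
  next x-line at t=2.0091, next y-line at t=0.6936; Δt_x=3.8637, Δt_y=1.0353
    y: enter (3,4) at t=0.6936
    y: enter (3,3) at t=1.7289 ← occupied
  → r_1 = 1.7289
beam 2: φ=-45°, α=300°
  dir = (cos 300°, sin 300°) = (0.5000, -0.8660); from cell (3,5)
  next x-line at t=0.9600, next y-line at t=0.7736; Δt_x=2.0000, Δt_y=1.1547
    y: enter (3,4) at t=0.7736
    x: enter (4,4) at t=0.9600
    y: enter (4,3) at t=1.9283 ← occupied
  → r_2 = 1.9283
beam 3: φ=45°, α=30°
  dir = (cos 30°, sin 30°) = (0.8660, 0.5000); from cell (3,5)
  next x-line at t=0.5543, next y-line at t=0.6600; Δt_x=1.1547, Δt_y=2.0000
    x: enter (4,5) at t=0.5543
    y: enter (4,6) at t=0.6600
    x: enter (5,6) at t=1.7090
    y: enter (5,7) at t=2.6600 ← occupied
  → r_3 = 2.6600
beam 4: φ=90°, α=75°
  dir = (cos 75°, sin 75°) = (0.2588, 0.9659); from cell (3,5)
  next x-line at t=1.8546, next y-line at t=0.3416; Δt_x=3.8637, Δt_y=1.0353
    y: enter (3,6) at t=0.3416
    y: enter (3,7) at t=1.3769 ← occupied
  → r_4 = 1.3769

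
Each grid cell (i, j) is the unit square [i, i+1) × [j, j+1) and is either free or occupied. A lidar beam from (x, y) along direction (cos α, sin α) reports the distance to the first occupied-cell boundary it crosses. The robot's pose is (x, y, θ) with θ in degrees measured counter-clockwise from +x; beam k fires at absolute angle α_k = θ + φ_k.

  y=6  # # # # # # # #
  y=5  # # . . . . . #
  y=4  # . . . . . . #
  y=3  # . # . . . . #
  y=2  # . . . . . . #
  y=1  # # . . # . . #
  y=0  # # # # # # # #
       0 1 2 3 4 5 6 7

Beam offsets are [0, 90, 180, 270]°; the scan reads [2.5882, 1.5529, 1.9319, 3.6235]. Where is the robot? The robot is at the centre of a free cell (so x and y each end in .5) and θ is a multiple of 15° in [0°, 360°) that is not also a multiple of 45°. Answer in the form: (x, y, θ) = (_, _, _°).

Candidates: 26 free-cell centres × 16 headings = 416 poses. Raycast each; keep the one whose scan matches to 4 dp.
  (2.5, 5.5, 105°): beam 1 = 0.5176 ≠ 2.5882 ✗
  (3.5, 2.5, 30°): beam 1 = 4.0415 ≠ 2.5882 ✗
  (6.5, 1.5, 60°): beam 1 = 1.0000 ≠ 2.5882 ✗
  …
  (4.5, 4.5, 15°): r_1=2.5882, r_2=1.5529, r_3=1.9319, r_4=3.6235 — all match ✓
Only this pose fits every beam.

(x, y, θ) = (4.5, 4.5, 15°)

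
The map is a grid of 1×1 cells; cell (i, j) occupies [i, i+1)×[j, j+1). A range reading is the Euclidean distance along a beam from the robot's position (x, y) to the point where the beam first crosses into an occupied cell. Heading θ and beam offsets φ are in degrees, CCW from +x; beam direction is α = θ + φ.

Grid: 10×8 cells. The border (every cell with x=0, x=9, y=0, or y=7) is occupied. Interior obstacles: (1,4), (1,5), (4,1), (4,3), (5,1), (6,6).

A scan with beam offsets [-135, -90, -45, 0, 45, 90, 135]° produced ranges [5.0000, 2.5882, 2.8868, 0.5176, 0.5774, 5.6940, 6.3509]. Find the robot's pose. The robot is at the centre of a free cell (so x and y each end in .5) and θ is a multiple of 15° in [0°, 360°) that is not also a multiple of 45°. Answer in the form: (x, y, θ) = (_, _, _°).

Candidates: 42 free-cell centres × 16 headings = 672 poses. Raycast each; keep the one whose scan matches to 4 dp.
  (3.5, 5.5, 240°): beam 1 = 1.5529 ≠ 5.0000 ✗
  (6.5, 5.5, 255°): beam 1 = 0.5774 ≠ 5.0000 ✗
  (3.5, 5.5, 150°): beam 1 = 2.5882 ≠ 5.0000 ✗
  (4.5, 6.5, 300°): beam 1 = 1.9319 ≠ 5.0000 ✗
  (2.5, 1.5, 255°): beam 1 = 2.8868 ≠ 5.0000 ✗
  …
  (6.5, 5.5, 75°): r_1=5.0000, r_2=2.5882, r_3=2.8868, r_4=0.5176, r_5=0.5774, r_6=5.6940, r_7=6.3509 — all match ✓
Only this pose fits every beam.

(x, y, θ) = (6.5, 5.5, 75°)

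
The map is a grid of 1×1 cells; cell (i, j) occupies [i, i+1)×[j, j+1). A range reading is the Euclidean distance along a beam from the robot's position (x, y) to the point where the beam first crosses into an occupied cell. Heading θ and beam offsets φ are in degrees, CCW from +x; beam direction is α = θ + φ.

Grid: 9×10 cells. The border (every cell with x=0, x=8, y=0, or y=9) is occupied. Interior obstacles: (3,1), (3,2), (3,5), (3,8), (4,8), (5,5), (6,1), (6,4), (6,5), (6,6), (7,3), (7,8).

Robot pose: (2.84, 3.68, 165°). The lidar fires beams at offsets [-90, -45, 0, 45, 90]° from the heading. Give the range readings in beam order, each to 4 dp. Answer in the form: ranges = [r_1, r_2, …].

beam 1: φ=-90°, α=75°
  cosα=0.2588 sinα=0.9659 | (2,3) | tMaxX 0.6182 tMaxY 0.3313 | tΔX 3.8637 tΔY 1.0353
    t=0.3313 [y] (2,4)
    t=0.6182 [x] (3,4)
    t=1.3666 [y] (3,5) — stop
  → r_1 = 1.3666
beam 2: φ=-45°, α=120°
  cosα=-0.5000 sinα=0.8660 | (2,3) | tMaxX 1.6800 tMaxY 0.3695 | tΔX 2.0000 tΔY 1.1547
    t=0.3695 [y] (2,4)
    t=1.5242 [y] (2,5)
    t=1.6800 [x] (1,5)
    t=2.6789 [y] (1,6)
    t=3.6800 [x] (0,6) — stop
  → r_2 = 3.6800
beam 3: φ=0°, α=165°
  cosα=-0.9659 sinα=0.2588 | (2,3) | tMaxX 0.8696 tMaxY 1.2364 | tΔX 1.0353 tΔY 3.8637
    t=0.8696 [x] (1,3)
    t=1.2364 [y] (1,4)
    t=1.9049 [x] (0,4) — stop
  → r_3 = 1.9049
beam 4: φ=45°, α=210°
  cosα=-0.8660 sinα=-0.5000 | (2,3) | tMaxX 0.9699 tMaxY 1.3600 | tΔX 1.1547 tΔY 2.0000
    t=0.9699 [x] (1,3)
    t=1.3600 [y] (1,2)
    t=2.1246 [x] (0,2) — stop
  → r_4 = 2.1246
beam 5: φ=90°, α=255°
  cosα=-0.2588 sinα=-0.9659 | (2,3) | tMaxX 3.2455 tMaxY 0.7040 | tΔX 3.8637 tΔY 1.0353
    t=0.7040 [y] (2,2)
    t=1.7393 [y] (2,1)
    t=2.7745 [y] (2,0) — stop
  → r_5 = 2.7745

ranges = [1.3666, 3.6800, 1.9049, 2.1246, 2.7745]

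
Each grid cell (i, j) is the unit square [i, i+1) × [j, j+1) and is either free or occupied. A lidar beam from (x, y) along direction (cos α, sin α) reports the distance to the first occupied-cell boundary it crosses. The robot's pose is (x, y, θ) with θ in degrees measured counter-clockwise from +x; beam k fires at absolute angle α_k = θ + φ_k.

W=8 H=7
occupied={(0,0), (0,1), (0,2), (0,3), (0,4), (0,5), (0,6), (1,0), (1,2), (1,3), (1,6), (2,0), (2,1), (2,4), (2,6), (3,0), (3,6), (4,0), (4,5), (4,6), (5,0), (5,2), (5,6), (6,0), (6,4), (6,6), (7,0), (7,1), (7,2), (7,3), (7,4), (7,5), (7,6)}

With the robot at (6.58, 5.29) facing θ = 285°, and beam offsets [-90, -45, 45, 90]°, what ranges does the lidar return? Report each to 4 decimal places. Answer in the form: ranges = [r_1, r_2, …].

ranges = [3.7063, 0.3349, 0.4850, 0.4348]

beam 1: φ=-90°, α=195°
  d=(-0.9659,-0.2588)  start (6,5)  tX=0.6005 tY=1.1205  stride 1/|dx|=1.0353 1/|dy|=3.8637
    cross x-line → (5,5), t=0.6005
    cross y-line → (5,4), t=1.1205
    cross x-line → (4,4), t=1.6357
    cross x-line → (3,4), t=2.6710
    cross x-line → (2,4), t=3.7063 (wall)
  → r_1 = 3.7063
beam 2: φ=-45°, α=240°
  d=(-0.5000,-0.8660)  start (6,5)  tX=1.1600 tY=0.3349  stride 1/|dx|=2.0000 1/|dy|=1.1547
    cross y-line → (6,4), t=0.3349 (wall)
  → r_2 = 0.3349
beam 3: φ=45°, α=330°
  d=(0.8660,-0.5000)  start (6,5)  tX=0.4850 tY=0.5800  stride 1/|dx|=1.1547 1/|dy|=2.0000
    cross x-line → (7,5), t=0.4850 (wall)
  → r_3 = 0.4850
beam 4: φ=90°, α=15°
  d=(0.9659,0.2588)  start (6,5)  tX=0.4348 tY=2.7432  stride 1/|dx|=1.0353 1/|dy|=3.8637
    cross x-line → (7,5), t=0.4348 (wall)
  → r_4 = 0.4348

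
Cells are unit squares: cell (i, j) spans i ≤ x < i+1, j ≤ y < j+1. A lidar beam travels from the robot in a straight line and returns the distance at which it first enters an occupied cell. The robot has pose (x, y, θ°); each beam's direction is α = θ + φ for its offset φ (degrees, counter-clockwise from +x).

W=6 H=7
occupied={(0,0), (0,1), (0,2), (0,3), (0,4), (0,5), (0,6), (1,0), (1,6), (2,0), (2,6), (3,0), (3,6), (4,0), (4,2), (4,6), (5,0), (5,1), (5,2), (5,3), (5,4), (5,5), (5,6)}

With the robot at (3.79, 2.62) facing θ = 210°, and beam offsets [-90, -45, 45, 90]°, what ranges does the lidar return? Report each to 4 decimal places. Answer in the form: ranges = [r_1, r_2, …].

beam 1: φ=-90°, α=120°
  d=(-0.5000,0.8660)  start (3,2)  tX=1.5800 tY=0.4388  stride 1/|dx|=2.0000 1/|dy|=1.1547
    cross y-line → (3,3), t=0.4388
    cross x-line → (2,3), t=1.5800
    cross y-line → (2,4), t=1.5935
    cross y-line → (2,5), t=2.7482
    cross x-line → (1,5), t=3.5800
    cross y-line → (1,6), t=3.9029 (wall)
  → r_1 = 3.9029
beam 2: φ=-45°, α=165°
  d=(-0.9659,0.2588)  start (3,2)  tX=0.8179 tY=1.4682  stride 1/|dx|=1.0353 1/|dy|=3.8637
    cross x-line → (2,2), t=0.8179
    cross y-line → (2,3), t=1.4682
    cross x-line → (1,3), t=1.8531
    cross x-line → (0,3), t=2.8884 (wall)
  → r_2 = 2.8884
beam 3: φ=45°, α=255°
  d=(-0.2588,-0.9659)  start (3,2)  tX=3.0523 tY=0.6419  stride 1/|dx|=3.8637 1/|dy|=1.0353
    cross y-line → (3,1), t=0.6419
    cross y-line → (3,0), t=1.6771 (wall)
  → r_3 = 1.6771
beam 4: φ=90°, α=300°
  d=(0.5000,-0.8660)  start (3,2)  tX=0.4200 tY=0.7159  stride 1/|dx|=2.0000 1/|dy|=1.1547
    cross x-line → (4,2), t=0.4200 (wall)
  → r_4 = 0.4200

ranges = [3.9029, 2.8884, 1.6771, 0.4200]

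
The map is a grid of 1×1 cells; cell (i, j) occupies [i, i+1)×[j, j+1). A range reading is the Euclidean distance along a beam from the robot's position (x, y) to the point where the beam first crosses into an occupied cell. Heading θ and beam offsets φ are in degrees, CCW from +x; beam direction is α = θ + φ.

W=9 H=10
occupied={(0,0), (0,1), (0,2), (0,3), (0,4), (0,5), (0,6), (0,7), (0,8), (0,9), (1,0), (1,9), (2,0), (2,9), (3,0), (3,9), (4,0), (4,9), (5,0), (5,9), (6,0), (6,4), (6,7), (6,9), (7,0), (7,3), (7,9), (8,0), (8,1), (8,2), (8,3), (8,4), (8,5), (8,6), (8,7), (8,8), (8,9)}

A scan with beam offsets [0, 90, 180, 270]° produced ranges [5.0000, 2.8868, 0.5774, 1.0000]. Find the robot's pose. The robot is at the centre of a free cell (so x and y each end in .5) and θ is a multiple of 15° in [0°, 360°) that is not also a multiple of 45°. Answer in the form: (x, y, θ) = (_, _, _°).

(x, y, θ) = (3.5, 8.5, 240°)

Enumerate (i+0.5, j+0.5, θ) over the 53 free cells and 16 admissible headings. For each, cast all 4 beams and compare to the given ranges.
  (5.5, 8.5, 105°): beam 1 = 0.5176 ≠ 5.0000 ✗
  (2.5, 7.5, 345°): beam 1 = 5.6940 ≠ 5.0000 ✗
  (3.5, 6.5, 105°): beam 1 = 2.5882 ≠ 5.0000 ✗
  (7.5, 6.5, 345°): beam 1 = 0.5176 ≠ 5.0000 ✗
  (7.5, 2.5, 300°): beam 1 = 1.0000 ≠ 5.0000 ✗
  …
  (3.5, 8.5, 240°): r_1=5.0000, r_2=2.8868, r_3=0.5774, r_4=1.0000 — all match ✓
Only this pose fits every beam.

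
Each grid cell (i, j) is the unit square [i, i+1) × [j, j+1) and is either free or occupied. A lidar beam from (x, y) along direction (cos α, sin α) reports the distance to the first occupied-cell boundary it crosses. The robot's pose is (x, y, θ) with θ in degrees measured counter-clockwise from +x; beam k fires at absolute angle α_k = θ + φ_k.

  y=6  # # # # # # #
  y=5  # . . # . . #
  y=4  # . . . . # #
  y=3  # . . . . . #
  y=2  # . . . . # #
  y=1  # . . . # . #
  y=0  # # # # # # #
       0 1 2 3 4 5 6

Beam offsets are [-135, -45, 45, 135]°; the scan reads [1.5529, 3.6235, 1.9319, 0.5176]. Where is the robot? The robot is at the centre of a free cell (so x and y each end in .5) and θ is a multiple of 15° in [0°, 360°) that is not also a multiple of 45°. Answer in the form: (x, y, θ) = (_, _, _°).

The pose lattice has 21·16 = 336 candidates. Test each by forward raycasting.
  (1.5, 1.5, 75°): beam 1 = 0.5774 ≠ 1.5529 ✗
  (3.5, 4.5, 330°): beam 1 = 2.5882 ≠ 1.5529 ✗
  (3.5, 1.5, 195°): beam 1 = 3.0000 ≠ 1.5529 ✗
  …
  (4.5, 4.5, 240°): r_1=1.5529, r_2=3.6235, r_3=1.9319, r_4=0.5176 — all match ✓
Unique over the lattice → pose = (4.5, 4.5, 240°).

(x, y, θ) = (4.5, 4.5, 240°)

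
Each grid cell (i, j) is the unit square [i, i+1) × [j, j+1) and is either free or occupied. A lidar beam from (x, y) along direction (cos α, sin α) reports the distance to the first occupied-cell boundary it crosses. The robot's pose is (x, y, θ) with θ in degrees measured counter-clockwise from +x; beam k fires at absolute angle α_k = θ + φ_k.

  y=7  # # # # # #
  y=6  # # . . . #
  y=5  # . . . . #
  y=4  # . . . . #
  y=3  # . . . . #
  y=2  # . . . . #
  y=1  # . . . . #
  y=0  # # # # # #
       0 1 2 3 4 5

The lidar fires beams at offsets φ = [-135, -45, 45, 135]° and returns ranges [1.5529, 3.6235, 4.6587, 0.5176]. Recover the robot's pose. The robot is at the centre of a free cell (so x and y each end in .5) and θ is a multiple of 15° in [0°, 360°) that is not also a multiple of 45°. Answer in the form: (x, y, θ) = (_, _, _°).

Enumerate (i+0.5, j+0.5, θ) over the 23 free cells and 16 admissible headings. For each, cast all 4 beams and compare to the given ranges.
  (3.5, 3.5, 330°): beam 1 = 2.5882 ≠ 1.5529 ✗
  (4.5, 6.5, 15°): beam 1 = 6.3509 ≠ 1.5529 ✗
  (4.5, 3.5, 195°): beam 1 = 1.0000 ≠ 1.5529 ✗
  (2.5, 3.5, 30°): beam 1 = 2.5882 ≠ 1.5529 ✗
  …
  (1.5, 2.5, 30°): r_1=1.5529, r_2=3.6235, r_3=4.6587, r_4=0.5176 — all match ✓
Only this pose fits every beam.

(x, y, θ) = (1.5, 2.5, 30°)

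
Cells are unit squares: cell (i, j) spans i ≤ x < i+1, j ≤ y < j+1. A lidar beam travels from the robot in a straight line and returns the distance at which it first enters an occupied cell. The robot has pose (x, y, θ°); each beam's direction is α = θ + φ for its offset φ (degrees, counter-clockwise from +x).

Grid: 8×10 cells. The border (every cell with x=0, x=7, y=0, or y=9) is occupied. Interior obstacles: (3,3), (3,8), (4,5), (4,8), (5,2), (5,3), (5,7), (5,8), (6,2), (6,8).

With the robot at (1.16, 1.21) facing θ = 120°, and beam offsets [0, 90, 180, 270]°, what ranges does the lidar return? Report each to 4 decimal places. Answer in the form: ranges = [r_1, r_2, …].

ranges = [0.3200, 0.1848, 0.2425, 4.4341]

beam 1: φ=0°, α=120°
  dir = (cos 120°, sin 120°) = (-0.5000, 0.8660); from cell (1,1)
  next x-line at t=0.3200, next y-line at t=0.9122; Δt_x=2.0000, Δt_y=1.1547
    x: enter (0,1) at t=0.3200 ← occupied
  → r_1 = 0.3200
beam 2: φ=90°, α=210°
  dir = (cos 210°, sin 210°) = (-0.8660, -0.5000); from cell (1,1)
  next x-line at t=0.1848, next y-line at t=0.4200; Δt_x=1.1547, Δt_y=2.0000
    x: enter (0,1) at t=0.1848 ← occupied
  → r_2 = 0.1848
beam 3: φ=180°, α=300°
  dir = (cos 300°, sin 300°) = (0.5000, -0.8660); from cell (1,1)
  next x-line at t=1.6800, next y-line at t=0.2425; Δt_x=2.0000, Δt_y=1.1547
    y: enter (1,0) at t=0.2425 ← occupied
  → r_3 = 0.2425
beam 4: φ=270°, α=30°
  dir = (cos 30°, sin 30°) = (0.8660, 0.5000); from cell (1,1)
  next x-line at t=0.9699, next y-line at t=1.5800; Δt_x=1.1547, Δt_y=2.0000
    x: enter (2,1) at t=0.9699
    y: enter (2,2) at t=1.5800
    x: enter (3,2) at t=2.1246
    x: enter (4,2) at t=3.2793
    y: enter (4,3) at t=3.5800
    x: enter (5,3) at t=4.4341 ← occupied
  → r_4 = 4.4341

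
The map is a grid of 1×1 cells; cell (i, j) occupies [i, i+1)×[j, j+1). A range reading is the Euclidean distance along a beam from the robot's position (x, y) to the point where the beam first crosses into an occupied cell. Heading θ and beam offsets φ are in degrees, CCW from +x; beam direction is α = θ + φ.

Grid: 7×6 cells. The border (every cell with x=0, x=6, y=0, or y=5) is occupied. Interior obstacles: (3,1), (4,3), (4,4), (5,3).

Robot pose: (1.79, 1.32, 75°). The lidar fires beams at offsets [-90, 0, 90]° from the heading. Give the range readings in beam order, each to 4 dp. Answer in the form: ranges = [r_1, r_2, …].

beam 1: φ=-90°, α=345°
  cosα=0.9659 sinα=-0.2588 | (1,1) | tMaxX 0.2174 tMaxY 1.2364 | tΔX 1.0353 tΔY 3.8637
    t=0.2174 [x] (2,1)
    t=1.2364 [y] (2,0) — stop
  → r_1 = 1.2364
beam 2: φ=0°, α=75°
  cosα=0.2588 sinα=0.9659 | (1,1) | tMaxX 0.8114 tMaxY 0.7040 | tΔX 3.8637 tΔY 1.0353
    t=0.7040 [y] (1,2)
    t=0.8114 [x] (2,2)
    t=1.7393 [y] (2,3)
    t=2.7745 [y] (2,4)
    t=3.8098 [y] (2,5) — stop
  → r_2 = 3.8098
beam 3: φ=90°, α=165°
  cosα=-0.9659 sinα=0.2588 | (1,1) | tMaxX 0.8179 tMaxY 2.6273 | tΔX 1.0353 tΔY 3.8637
    t=0.8179 [x] (0,1) — stop
  → r_3 = 0.8179

ranges = [1.2364, 3.8098, 0.8179]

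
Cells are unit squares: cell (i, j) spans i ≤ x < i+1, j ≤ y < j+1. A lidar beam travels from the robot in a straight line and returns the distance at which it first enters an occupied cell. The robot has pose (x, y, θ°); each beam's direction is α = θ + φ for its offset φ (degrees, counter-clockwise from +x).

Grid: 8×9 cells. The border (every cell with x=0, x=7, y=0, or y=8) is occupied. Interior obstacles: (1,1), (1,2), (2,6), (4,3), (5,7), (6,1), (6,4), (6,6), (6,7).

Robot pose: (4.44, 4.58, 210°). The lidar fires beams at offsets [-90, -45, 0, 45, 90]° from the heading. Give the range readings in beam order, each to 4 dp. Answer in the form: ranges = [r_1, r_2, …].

beam 1: φ=-90°, α=120°
  dir = (cos 120°, sin 120°) = (-0.5000, 0.8660); from cell (4,4)
  next x-line at t=0.8800, next y-line at t=0.4850; Δt_x=2.0000, Δt_y=1.1547
    y: enter (4,5) at t=0.4850
    x: enter (3,5) at t=0.8800
    y: enter (3,6) at t=1.6397
    y: enter (3,7) at t=2.7944
    x: enter (2,7) at t=2.8800
    y: enter (2,8) at t=3.9491 ← occupied
  → r_1 = 3.9491
beam 2: φ=-45°, α=165°
  dir = (cos 165°, sin 165°) = (-0.9659, 0.2588); from cell (4,4)
  next x-line at t=0.4555, next y-line at t=1.6228; Δt_x=1.0353, Δt_y=3.8637
    x: enter (3,4) at t=0.4555
    x: enter (2,4) at t=1.4908
    y: enter (2,5) at t=1.6228
    x: enter (1,5) at t=2.5261
    x: enter (0,5) at t=3.5614 ← occupied
  → r_2 = 3.5614
beam 3: φ=0°, α=210°
  dir = (cos 210°, sin 210°) = (-0.8660, -0.5000); from cell (4,4)
  next x-line at t=0.5081, next y-line at t=1.1600; Δt_x=1.1547, Δt_y=2.0000
    x: enter (3,4) at t=0.5081
    y: enter (3,3) at t=1.1600
    x: enter (2,3) at t=1.6628
    x: enter (1,3) at t=2.8175
    y: enter (1,2) at t=3.1600 ← occupied
  → r_3 = 3.1600
beam 4: φ=45°, α=255°
  dir = (cos 255°, sin 255°) = (-0.2588, -0.9659); from cell (4,4)
  next x-line at t=1.7000, next y-line at t=0.6005; Δt_x=3.8637, Δt_y=1.0353
    y: enter (4,3) at t=0.6005 ← occupied
  → r_4 = 0.6005
beam 5: φ=90°, α=300°
  dir = (cos 300°, sin 300°) = (0.5000, -0.8660); from cell (4,4)
  next x-line at t=1.1200, next y-line at t=0.6697; Δt_x=2.0000, Δt_y=1.1547
    y: enter (4,3) at t=0.6697 ← occupied
  → r_5 = 0.6697

ranges = [3.9491, 3.5614, 3.1600, 0.6005, 0.6697]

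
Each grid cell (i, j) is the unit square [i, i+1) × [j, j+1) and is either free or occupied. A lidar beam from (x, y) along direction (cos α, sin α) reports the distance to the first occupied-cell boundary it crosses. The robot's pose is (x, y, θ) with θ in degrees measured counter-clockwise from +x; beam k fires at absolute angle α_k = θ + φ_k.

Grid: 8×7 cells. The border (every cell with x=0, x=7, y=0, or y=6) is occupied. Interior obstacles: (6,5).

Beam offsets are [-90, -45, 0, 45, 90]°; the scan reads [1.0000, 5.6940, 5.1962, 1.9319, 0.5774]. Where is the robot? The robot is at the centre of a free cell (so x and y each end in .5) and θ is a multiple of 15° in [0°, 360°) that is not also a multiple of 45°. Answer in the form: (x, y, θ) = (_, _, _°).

(x, y, θ) = (1.5, 1.5, 60°)

The pose lattice has 29·16 = 464 candidates. Test each by forward raycasting.
  (2.5, 1.5, 330°): beam 1 = 0.5774 ≠ 1.0000 ✗
  (1.5, 1.5, 120°): beam 1 = 6.3509 ≠ 1.0000 ✗
  (2.5, 1.5, 15°): beam 1 = 0.5176 ≠ 1.0000 ✗
  (2.5, 2.5, 165°): beam 1 = 3.6235 ≠ 1.0000 ✗
  …
  (1.5, 1.5, 60°): r_1=1.0000, r_2=5.6940, r_3=5.1962, r_4=1.9319, r_5=0.5774 — all match ✓
No second candidate reproduces the full scan.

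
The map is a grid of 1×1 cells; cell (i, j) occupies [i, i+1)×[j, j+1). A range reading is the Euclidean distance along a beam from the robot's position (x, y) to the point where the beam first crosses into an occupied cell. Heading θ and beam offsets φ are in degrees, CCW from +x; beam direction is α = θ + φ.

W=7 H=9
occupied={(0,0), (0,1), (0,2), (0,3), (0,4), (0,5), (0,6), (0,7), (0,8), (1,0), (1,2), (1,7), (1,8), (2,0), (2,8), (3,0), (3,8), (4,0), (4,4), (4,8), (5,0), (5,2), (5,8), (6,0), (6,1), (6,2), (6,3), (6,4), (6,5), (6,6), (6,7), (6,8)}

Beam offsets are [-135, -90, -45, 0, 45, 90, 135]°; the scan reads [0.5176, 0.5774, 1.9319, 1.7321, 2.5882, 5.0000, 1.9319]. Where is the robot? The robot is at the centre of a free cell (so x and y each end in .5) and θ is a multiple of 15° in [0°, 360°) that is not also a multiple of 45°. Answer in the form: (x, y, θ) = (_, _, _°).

Enumerate (i+0.5, j+0.5, θ) over the 31 free cells and 16 admissible headings. For each, cast all 7 beams and compare to the given ranges.
  (3.5, 2.5, 120°): beam 1 = 1.5529 ≠ 0.5176 ✗
  (2.5, 4.5, 165°): beam 1 = 4.0415 ≠ 0.5176 ✗
  (5.5, 3.5, 240°): beam 1 = 4.6587 ≠ 0.5176 ✗
  …
  (3.5, 1.5, 30°): r_1=0.5176, r_2=0.5774, r_3=1.9319, r_4=1.7321, r_5=2.5882, r_6=5.0000, r_7=1.9319 — all match ✓
Unique over the lattice → pose = (3.5, 1.5, 30°).

(x, y, θ) = (3.5, 1.5, 30°)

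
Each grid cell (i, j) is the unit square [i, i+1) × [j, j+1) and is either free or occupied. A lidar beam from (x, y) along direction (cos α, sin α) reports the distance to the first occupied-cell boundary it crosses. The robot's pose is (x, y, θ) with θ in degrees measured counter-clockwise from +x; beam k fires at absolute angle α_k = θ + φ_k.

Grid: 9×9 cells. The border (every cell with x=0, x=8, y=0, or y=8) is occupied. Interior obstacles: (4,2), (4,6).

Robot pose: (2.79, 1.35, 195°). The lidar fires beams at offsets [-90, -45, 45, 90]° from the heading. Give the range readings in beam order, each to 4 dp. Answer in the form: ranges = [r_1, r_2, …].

beam 1: φ=-90°, α=105°
  dir = (cos 105°, sin 105°) = (-0.2588, 0.9659); from cell (2,1)
  next x-line at t=3.0523, next y-line at t=0.6729; Δt_x=3.8637, Δt_y=1.0353
    y: enter (2,2) at t=0.6729
    y: enter (2,3) at t=1.7082
    y: enter (2,4) at t=2.7435
    x: enter (1,4) at t=3.0523
    y: enter (1,5) at t=3.7788
    y: enter (1,6) at t=4.8140
    y: enter (1,7) at t=5.8493
    y: enter (1,8) at t=6.8846 ← occupied
  → r_1 = 6.8846
beam 2: φ=-45°, α=150°
  dir = (cos 150°, sin 150°) = (-0.8660, 0.5000); from cell (2,1)
  next x-line at t=0.9122, next y-line at t=1.3000; Δt_x=1.1547, Δt_y=2.0000
    x: enter (1,1) at t=0.9122
    y: enter (1,2) at t=1.3000
    x: enter (0,2) at t=2.0669 ← occupied
  → r_2 = 2.0669
beam 3: φ=45°, α=240°
  dir = (cos 240°, sin 240°) = (-0.5000, -0.8660); from cell (2,1)
  next x-line at t=1.5800, next y-line at t=0.4041; Δt_x=2.0000, Δt_y=1.1547
    y: enter (2,0) at t=0.4041 ← occupied
  → r_3 = 0.4041
beam 4: φ=90°, α=285°
  dir = (cos 285°, sin 285°) = (0.2588, -0.9659); from cell (2,1)
  next x-line at t=0.8114, next y-line at t=0.3623; Δt_x=3.8637, Δt_y=1.0353
    y: enter (2,0) at t=0.3623 ← occupied
  → r_4 = 0.3623

ranges = [6.8846, 2.0669, 0.4041, 0.3623]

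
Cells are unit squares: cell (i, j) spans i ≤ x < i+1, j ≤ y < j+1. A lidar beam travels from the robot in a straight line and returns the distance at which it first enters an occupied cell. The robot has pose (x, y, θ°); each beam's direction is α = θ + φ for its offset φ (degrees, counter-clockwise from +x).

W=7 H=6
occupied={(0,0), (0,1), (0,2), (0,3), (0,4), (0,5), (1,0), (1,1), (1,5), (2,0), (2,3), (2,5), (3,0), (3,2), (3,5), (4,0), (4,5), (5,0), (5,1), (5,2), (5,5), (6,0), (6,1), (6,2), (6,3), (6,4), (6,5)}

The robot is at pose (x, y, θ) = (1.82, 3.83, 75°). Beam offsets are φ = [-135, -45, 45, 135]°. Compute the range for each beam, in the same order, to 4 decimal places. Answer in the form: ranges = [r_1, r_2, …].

beam 1: φ=-135°, α=300°
  d=(0.5000,-0.8660)  start (1,3)  tX=0.3600 tY=0.9584  stride 1/|dx|=2.0000 1/|dy|=1.1547
    cross x-line → (2,3), t=0.3600 (wall)
  → r_1 = 0.3600
beam 2: φ=-45°, α=30°
  d=(0.8660,0.5000)  start (1,3)  tX=0.2078 tY=0.3400  stride 1/|dx|=1.1547 1/|dy|=2.0000
    cross x-line → (2,3), t=0.2078 (wall)
  → r_2 = 0.2078
beam 3: φ=45°, α=120°
  d=(-0.5000,0.8660)  start (1,3)  tX=1.6400 tY=0.1963  stride 1/|dx|=2.0000 1/|dy|=1.1547
    cross y-line → (1,4), t=0.1963
    cross y-line → (1,5), t=1.3510 (wall)
  → r_3 = 1.3510
beam 4: φ=135°, α=210°
  d=(-0.8660,-0.5000)  start (1,3)  tX=0.9469 tY=1.6600  stride 1/|dx|=1.1547 1/|dy|=2.0000
    cross x-line → (0,3), t=0.9469 (wall)
  → r_4 = 0.9469

ranges = [0.3600, 0.2078, 1.3510, 0.9469]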